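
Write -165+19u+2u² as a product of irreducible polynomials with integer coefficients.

Need a pair with product 2·(-165) = -330 and sum 19: that's 30 and -11.
Split the middle term: 2u²+30u - 11u-165 = 2u(u+15) - 11(u+15).

(2u-11)(u+15)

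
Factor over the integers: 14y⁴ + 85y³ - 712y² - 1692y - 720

Testing divisors of the constant over divisors of the leading coefficient, y = -4/7 is a root, giving the factor (7y + 4) and quotient 2y³ + 11y² - 108y - 180.
Continuing, y = 6 is a root, giving the factor (y - 6) and quotient 2y² + 23y + 30.
The remaining quadratic factors as (y + 10)(2y + 3).

(2y + 3)(7y + 4)(y + 10)(y - 6)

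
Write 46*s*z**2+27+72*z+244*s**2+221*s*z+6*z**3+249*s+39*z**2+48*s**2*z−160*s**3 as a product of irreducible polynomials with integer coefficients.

Group: 4*s*(−40*s**2−18*s*z−29*s−2*z**2−7*z−3) + (−3*z−9)*(−40*s**2−18*s*z−29*s−2*z**2−7*z−3); both groups contain (−40*s**2−18*s*z−29*s−2*z**2−7*z−3), so (4*s−3*z−9) is a factor with cofactor −40*s**2−18*s*z−29*s−2*z**2−7*z−3.
The cofactor groups again: −40*s**2−18*s*z−29*s−2*z**2−7*z−3 = −5*s*(8*s+2*z+1) + (−z−3)*(8*s+2*z+1); both groups contain (8*s+2*z+1), giving −(5*s+z+3)*(8*s+2*z+1).

−(4*s−3*z−9)*(5*s+z+3)*(8*s+2*z+1)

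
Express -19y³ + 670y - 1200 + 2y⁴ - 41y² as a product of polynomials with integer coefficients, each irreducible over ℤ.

(2y - 5)(y + 6)(y - 5)(y - 8)

Trying the rational-root candidates, y = -6 is a root, so (y + 6) is a factor; dividing leaves 2y³ - 31y² + 145y - 200.
Then y = 5 is a root, so (y - 5) divides it; the quotient is 2y² - 21y + 40.
The remaining quadratic factors as (y - 8)(2y - 5).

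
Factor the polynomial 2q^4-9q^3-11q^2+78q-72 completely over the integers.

Among the possible rational roots, q = 2 is a root, so (q-2) divides it; the quotient is 2q^3-5q^2-21q+36.
Next, q = 4 is a root, so (q-4) divides it; the quotient is 2q^2+3q-9.
The remaining quadratic factors as (q+3)(2q-3).

(2q-3)(q+3)(q-2)(q-4)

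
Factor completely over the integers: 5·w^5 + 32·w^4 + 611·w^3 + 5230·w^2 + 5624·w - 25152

(5·w - 8)·(w + 4)·(w + 6)·(w^2 - 2·w + 131)

Testing divisors of the constant over divisors of the leading coefficient, w = -4 is a root, so (w + 4) is a factor; dividing leaves 5·w^4 + 12·w^3 + 563·w^2 + 2978·w - 6288.
Next, w = -6 is a root, so (w + 6) is a factor; dividing leaves 5·w^3 - 18·w^2 + 671·w - 1048.
Next, w = 8/5 is a root, giving the factor (5·w - 8) and quotient w^2 - 2·w + 131.
The quadratic w^2 - 2·w + 131 has discriminant -520 < 0 and is irreducible over ℤ.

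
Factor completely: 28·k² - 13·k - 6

(4·k - 3)·(7·k + 2)

Need a pair with product 28·(-6) = -168 and sum -13: that's -21 and 8.
Split the middle term: 28·k² - 21·k + 8·k - 6 = 7·k·(4·k - 3) + 2·(4·k - 3).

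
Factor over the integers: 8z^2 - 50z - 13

Need a pair with product 8·(-13) = -104 and sum -50: that's 2 and -52.
Split the middle term: 8z^2 + 2z - 52z - 13 = 2z(4z + 1) - 13(4z + 1).

(2z - 13)(4z + 1)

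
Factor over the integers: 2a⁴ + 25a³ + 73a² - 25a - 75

(2a + 15)(a + 1)(a + 5)(a - 1)

Trying the rational-root candidates, a = -15/2 is a root, so (2a + 15) divides it; the quotient is a³ + 5a² - a - 5.
Continuing, a = -1 is a root, so (a + 1) is a factor; dividing leaves a² + 4a - 5.
The remaining quadratic factors as (a + 5)(a - 1).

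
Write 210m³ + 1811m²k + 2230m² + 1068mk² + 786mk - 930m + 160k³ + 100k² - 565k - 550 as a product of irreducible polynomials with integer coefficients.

(15m + 4k + 5)(14m + 5k - 10)(m + 8k + 11)

Group: m(210m² + 131mk - 80m + 20k² - 15k - 50) + (8k + 11)(210m² + 131mk - 80m + 20k² - 15k - 50); both groups contain (210m² + 131mk - 80m + 20k² - 15k - 50), so (m + 8k + 11) is a factor with cofactor 210m² + 131mk - 80m + 20k² - 15k - 50.
The cofactor groups again: 210m² + 131mk - 80m + 20k² - 15k - 50 = 15m(14m + 5k - 10) + (4k + 5)(14m + 5k - 10); both groups contain (14m + 5k - 10), giving (15m + 4k + 5)(14m + 5k - 10).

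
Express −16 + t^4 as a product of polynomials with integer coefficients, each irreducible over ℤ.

(t + 2)(t − 2)(t^2 + 4)

Write as (t^2)² − (4)², then factor t^2 − 4 once more.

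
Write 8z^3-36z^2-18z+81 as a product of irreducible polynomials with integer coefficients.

(2z+3)(2z-3)(2z-9)

Group as (8z^3-18z) + (-36z^2+81) = 2z(4z^2-9) - 9(4z^2-9).
Both groups share the factor (4z^2-9).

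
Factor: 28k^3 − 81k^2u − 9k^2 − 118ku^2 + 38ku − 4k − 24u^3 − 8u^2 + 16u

Group: k(28k^2 + 31ku − 9k + 6u^2 + 2u − 4) − 4u(28k^2 + 31ku − 9k + 6u^2 + 2u − 4); both groups contain (28k^2 + 31ku − 9k + 6u^2 + 2u − 4), so (k − 4u) is a factor with cofactor 28k^2 + 31ku − 9k + 6u^2 + 2u − 4.
The cofactor groups again: 28k^2 + 31ku − 9k + 6u^2 + 2u − 4 = 4k(7k + 6u − 4) + (u + 1)(7k + 6u − 4); both groups contain (7k + 6u − 4), giving (4k + u + 1)(7k + 6u − 4).

(4k + u + 1)(7k + 6u − 4)(k − 4u)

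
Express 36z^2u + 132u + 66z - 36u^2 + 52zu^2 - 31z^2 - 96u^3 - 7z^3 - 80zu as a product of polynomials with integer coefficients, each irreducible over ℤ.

Group: 7z(-z^2 + 4zu - 6z + 12u^2 - 12u) + (-8u - 11)(-z^2 + 4zu - 6z + 12u^2 - 12u); both groups contain (-z^2 + 4zu - 6z + 12u^2 - 12u), so (7z - 8u - 11) is a factor with cofactor -z^2 + 4zu - 6z + 12u^2 - 12u.
The cofactor groups again: -z^2 + 4zu - 6z + 12u^2 - 12u = -z(z - 6u + 6) - 2u(z - 6u + 6); both groups contain (z - 6u + 6), giving -(z + 2u)(z - 6u + 6).

-(z - 6u + 6)(7z - 8u - 11)(z + 2u)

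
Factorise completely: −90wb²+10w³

10w(w−3b)(w+3b)

Every term has a factor of 10w. Then w²−9b² = (w)² − (3b)².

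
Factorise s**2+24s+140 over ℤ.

(s+10)(s+14)

Two integers with product 140 and sum 24 are 14 and 10.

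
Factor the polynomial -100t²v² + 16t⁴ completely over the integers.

4t²(2t + 5v)(2t - 5v)

Factor out 4t², leaving 4t² - 25v², which is a difference of two squares.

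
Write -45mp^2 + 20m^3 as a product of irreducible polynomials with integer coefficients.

5m(2m + 3p)(2m - 3p)

Factor out 5m, leaving 4m^2 - 9p^2, which is a difference of two squares.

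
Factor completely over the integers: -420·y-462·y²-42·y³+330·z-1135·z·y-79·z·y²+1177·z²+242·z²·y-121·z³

-(11·z-14·y)·(z-y-10)·(11·z+3·y+3)

Group: 11·z·(-11·z²+8·z·y+107·z+3·y²+33·y+30) - 14·y·(-11·z²+8·z·y+107·z+3·y²+33·y+30); both groups contain (-11·z²+8·z·y+107·z+3·y²+33·y+30), so (11·z-14·y) is a factor with cofactor -11·z²+8·z·y+107·z+3·y²+33·y+30.
The cofactor groups again: -11·z²+8·z·y+107·z+3·y²+33·y+30 = -11·z·(z-y-10) + (-3·y-3)·(z-y-10); both groups contain (z-y-10), giving -(11·z+3·y+3)·(z-y-10).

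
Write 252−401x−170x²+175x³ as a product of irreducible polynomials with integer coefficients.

(5x+7)(5x−9)(7x−4)

Testing divisors of the constant over divisors of the leading coefficient, x = 9/5 is a root, so (5x−9) is a factor; dividing leaves 35x²+29x−28.
The remaining quadratic factors as (5x+7)(7x−4).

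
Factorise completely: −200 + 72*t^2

8*(3*t + 5)*(3*t − 5)

Pull out the common factor 8; 9*t^2 − 25 is a difference of squares.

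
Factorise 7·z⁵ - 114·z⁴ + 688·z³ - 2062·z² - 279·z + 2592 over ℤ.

(7·z - 9)·(z + 1)·(z - 9)·(z² - 7·z + 32)

By the rational root theorem, z = -1 is a root, so (z + 1) divides it; the quotient is 7·z⁴ - 121·z³ + 809·z² - 2871·z + 2592.
Then z = 9/7 is a root, so (7·z - 9) divides it; the quotient is z³ - 16·z² + 95·z - 288.
Then z = 9 is a root, giving the factor (z - 9) and quotient z² - 7·z + 32.
The quadratic z² - 7·z + 32 has discriminant -79 < 0 and is irreducible over ℤ.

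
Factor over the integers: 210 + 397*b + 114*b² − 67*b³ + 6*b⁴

(6*b + 5)*(b + 1)*(b − 6)*(b − 7)

Trying the rational-root candidates, b = −1 is a root, so (b + 1) is a factor; dividing leaves 6*b³ − 73*b² + 187*b + 210.
Then b = 6 is a root, so (b − 6) divides it; the quotient is 6*b² − 37*b − 35.
The remaining quadratic factors as (6*b + 5)(b − 7).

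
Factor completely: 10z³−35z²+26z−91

Group as (10z³+26z) + (−35z²−91) = 2z(5z²+13) − 7(5z²+13).
Both groups share the factor (5z²+13).

(2z−7)(5z²+13)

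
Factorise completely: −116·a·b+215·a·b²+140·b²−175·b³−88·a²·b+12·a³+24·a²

(2·a−5·b)·(2·a−5·b+4)·(3·a−7·b)

Group: 3·a·(4·a²−20·a·b+8·a+25·b²−20·b) − 7·b·(4·a²−20·a·b+8·a+25·b²−20·b); both groups contain (4·a²−20·a·b+8·a+25·b²−20·b), so (3·a−7·b) is a factor with cofactor 4·a²−20·a·b+8·a+25·b²−20·b.
The cofactor groups again: 4·a²−20·a·b+8·a+25·b²−20·b = 2·a·(2·a−5·b+4) − 5·b·(2·a−5·b+4); both groups contain (2·a−5·b+4), giving (2·a−5·b)·(2·a−5·b+4).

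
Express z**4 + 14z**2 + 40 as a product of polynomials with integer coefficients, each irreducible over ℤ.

Substitute u = z**2 to get a quadratic in u, then factor.
z**2 + 4 is irreducible over ℤ (sum of squares).
z**2 + 10 is irreducible over ℤ (always positive, so no real roots).

(z**2 + 10)(z**2 + 4)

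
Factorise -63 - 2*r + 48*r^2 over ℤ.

Need a pair with product 48·(-63) = -3024 and sum -2: that's 54 and -56.
Split the middle term: 48*r^2 + 54*r - 56*r - 63 = 6*r*(8*r + 9) - 7*(8*r + 9).

(6*r - 7)*(8*r + 9)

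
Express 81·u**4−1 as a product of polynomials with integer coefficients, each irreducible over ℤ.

(3·u)⁴ − (1)⁴ = ((3·u)² − (1)²)((3·u)² + (1)²); the first factor splits again, the second (9·u**2+1) is irreducible.

(3·u+1)·(3·u−1)·(9·u**2+1)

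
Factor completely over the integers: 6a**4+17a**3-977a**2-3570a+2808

Among the possible rational roots, a = 2/3 is a root, giving the factor (3a-2) and quotient 2a**3+7a**2-321a-1404.
Next, a = -9/2 is a root, so (2a+9) is a factor; dividing leaves a**2-a-156.
The remaining quadratic factors as (a+12)(a-13).

(2a+9)(3a-2)(a+12)(a-13)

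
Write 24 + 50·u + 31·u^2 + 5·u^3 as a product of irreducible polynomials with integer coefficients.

By the rational root theorem, u = -4 is a root, so (u + 4) is a factor; dividing leaves 5·u^2 + 11·u + 6.
The remaining quadratic factors as (5·u + 6)(u + 1).

(5·u + 6)·(u + 1)·(u + 4)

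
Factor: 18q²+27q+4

Need a pair with product 18·4 = 72 and sum 27: that's 24 and 3.
Split the middle term: 18q²+24q + 3q+4 = 6q(3q+4) + (3q+4).

(3q+4)(6q+1)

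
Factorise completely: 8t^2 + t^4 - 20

(t^2 + 10)(t^2 - 2)

Substitute u = t^2 to get a quadratic in u, then factor.
t^2 + 10 is irreducible over ℤ (always positive, so no real roots).
t^2 - 2 is irreducible over ℤ (2 is not a perfect square).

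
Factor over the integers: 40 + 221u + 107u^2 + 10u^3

(2u + 5)(5u + 1)(u + 8)

Among the possible rational roots, u = -1/5 is a root, so (5u + 1) divides it; the quotient is 2u^2 + 21u + 40.
The remaining quadratic factors as (2u + 5)(u + 8).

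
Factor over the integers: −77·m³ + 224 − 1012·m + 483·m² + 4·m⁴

(4·m − 1)·(m − 4)·(m − 7)·(m − 8)

By the rational root theorem, m = 4 is a root, so (m − 4) is a factor; dividing leaves 4·m³ − 61·m² + 239·m − 56.
Then m = 7 is a root, so (m − 7) divides it; the quotient is 4·m² − 33·m + 8.
The remaining quadratic factors as (4·m − 1)(m − 8).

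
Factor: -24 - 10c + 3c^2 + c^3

Testing divisors of the constant over divisors of the leading coefficient, c = -4 is a root, so (c + 4) is a factor; dividing leaves c^2 - c - 6.
The remaining quadratic factors as (c - 3)(c + 2).

(c + 2)(c + 4)(c - 3)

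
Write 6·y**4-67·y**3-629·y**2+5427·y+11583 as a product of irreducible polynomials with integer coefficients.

(6·y+11)·(y+9)·(y-13)·(y-9)

Testing divisors of the constant over divisors of the leading coefficient, y = 13 is a root, so (y-13) is a factor; dividing leaves 6·y**3+11·y**2-486·y-891.
Next, y = -9 is a root, so (y+9) divides it; the quotient is 6·y**2-43·y-99.
The remaining quadratic factors as (y-9)(6·y+11).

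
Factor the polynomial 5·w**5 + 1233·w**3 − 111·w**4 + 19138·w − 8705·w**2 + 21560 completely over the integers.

Trying the rational-root candidates, w = 11 is a root, giving the factor (w − 11) and quotient 5·w**4 − 56·w**3 + 617·w**2 − 1918·w − 1960.
Next, w = 5 is a root, giving the factor (w − 5) and quotient 5·w**3 − 31·w**2 + 462·w + 392.
Next, w = −4/5 is a root, giving the factor (5·w + 4) and quotient w**2 − 7·w + 98.
The quadratic w**2 − 7·w + 98 has discriminant −343 < 0 and is irreducible over ℤ.

(5·w + 4)·(w − 11)·(w − 5)·(w**2 − 7·w + 98)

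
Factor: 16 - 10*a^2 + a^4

(a^2 - 2)*(a^2 - 8)

Substitute u = a^2 to get a quadratic in u, then factor.
a^2 - 8 is irreducible over ℤ (8 is not a perfect square).
a^2 - 2 is irreducible over ℤ (2 is not a perfect square).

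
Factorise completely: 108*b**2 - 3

Factor out 3, leaving 36*b**2 - 1, which is a difference of two squares.

3*(6*b + 1)*(6*b - 1)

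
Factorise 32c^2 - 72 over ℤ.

Factor out 8, leaving 4c^2 - 9, which is a difference of two squares.

8(2c + 3)(2c - 3)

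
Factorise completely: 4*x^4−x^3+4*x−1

(4*x−1)*(x+1)*(x^2−x+1)

Group as (4*x^4+4*x) + (−x^3−1) = 4*x*(x^3+1) − (x^3+1).
Both groups share the factor (x^3+1).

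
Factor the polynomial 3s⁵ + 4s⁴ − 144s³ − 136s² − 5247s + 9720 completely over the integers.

Trying the rational-root candidates, s = 8 is a root, giving the factor (s − 8) and quotient 3s⁴ + 28s³ + 80s² + 504s − 1215.
Next, s = −9 is a root, so (s + 9) is a factor; dividing leaves 3s³ + s² + 71s − 135.
Next, s = 5/3 is a root, so (3s − 5) divides it; the quotient is s² + 2s + 27.
The quadratic s² + 2s + 27 has discriminant −104 < 0 and is irreducible over ℤ.

(3s − 5)(s + 9)(s − 8)(s² + 2s + 27)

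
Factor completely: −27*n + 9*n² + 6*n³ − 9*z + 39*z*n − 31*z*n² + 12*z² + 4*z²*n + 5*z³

Group: z*(5*z² − 11*z*n + 12*z + 2*n² + 3*n − 9) + 3*n*(5*z² − 11*z*n + 12*z + 2*n² + 3*n − 9); both groups contain (5*z² − 11*z*n + 12*z + 2*n² + 3*n − 9), so (z + 3*n) is a factor with cofactor 5*z² − 11*z*n + 12*z + 2*n² + 3*n − 9.
The cofactor groups again: 5*z² − 11*z*n + 12*z + 2*n² + 3*n − 9 = z*(5*z − n − 3) + (−2*n + 3)*(5*z − n − 3); both groups contain (5*z − n − 3), giving (z − 2*n + 3)*(5*z − n − 3).

(z − 2*n + 3)*(5*z − n − 3)*(z + 3*n)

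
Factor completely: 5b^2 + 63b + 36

Need a pair with product 5·36 = 180 and sum 63: that's 3 and 60.
Split the middle term: 5b^2 + 3b + 60b + 36 = b(5b + 3) + 12(5b + 3).

(5b + 3)(b + 12)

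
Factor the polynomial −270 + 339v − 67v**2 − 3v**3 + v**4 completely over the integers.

(v + 9)(v − 1)(v − 5)(v − 6)

Trying the rational-root candidates, v = 1 is a root, so (v − 1) divides it; the quotient is v**3 − 2v**2 − 69v + 270.
Then v = 6 is a root, giving the factor (v − 6) and quotient v**2 + 4v − 45.
The remaining quadratic factors as (v − 5)(v + 9).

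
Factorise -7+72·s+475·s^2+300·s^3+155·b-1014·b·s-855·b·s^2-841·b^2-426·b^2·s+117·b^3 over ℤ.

(13·b-4·s-1)·(9·b+15·s-1)·(b-5·s-7)

Group: 9·b·(13·b^2-69·b·s-92·b+20·s^2+33·s+7) + (15·s-1)·(13·b^2-69·b·s-92·b+20·s^2+33·s+7); both groups contain (13·b^2-69·b·s-92·b+20·s^2+33·s+7), so (9·b+15·s-1) is a factor with cofactor 13·b^2-69·b·s-92·b+20·s^2+33·s+7.
The cofactor groups again: 13·b^2-69·b·s-92·b+20·s^2+33·s+7 = b·(13·b-4·s-1) + (-5·s-7)·(13·b-4·s-1); both groups contain (13·b-4·s-1), giving (b-5·s-7)·(13·b-4·s-1).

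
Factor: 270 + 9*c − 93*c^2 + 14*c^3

(2*c + 3)*(7*c − 15)*(c − 6)

Among the possible rational roots, c = 15/7 is a root, so (7*c − 15) divides it; the quotient is 2*c^2 − 9*c − 18.
The remaining quadratic factors as (2*c + 3)(c − 6).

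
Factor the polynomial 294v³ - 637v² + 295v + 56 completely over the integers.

Testing divisors of the constant over divisors of the leading coefficient, v = 8/7 is a root, so (7v - 8) divides it; the quotient is 42v² - 43v - 7.
The remaining quadratic factors as (6v - 7)(7v + 1).

(6v - 7)(7v + 1)(7v - 8)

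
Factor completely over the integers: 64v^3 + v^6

v^3(v + 4)(v^2 − 4v + 16)

Every term has a factor of v^3; factoring it out leaves v^3 + 64.
Recognize a sum of cubes with the parts v and 4.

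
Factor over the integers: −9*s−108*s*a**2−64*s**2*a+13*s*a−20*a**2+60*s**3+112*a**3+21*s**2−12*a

(4*s−4*a−1)*(5*s−7*a+3)*(3*s+4*a)

Group: 4*s*(15*s**2−s*a+9*s−28*a**2+12*a) + (−4*a−1)*(15*s**2−s*a+9*s−28*a**2+12*a); both groups contain (15*s**2−s*a+9*s−28*a**2+12*a), so (4*s−4*a−1) is a factor with cofactor 15*s**2−s*a+9*s−28*a**2+12*a.
The cofactor groups again: 15*s**2−s*a+9*s−28*a**2+12*a = 3*s*(5*s−7*a+3) + 4*a*(5*s−7*a+3); both groups contain (5*s−7*a+3), giving (3*s+4*a)*(5*s−7*a+3).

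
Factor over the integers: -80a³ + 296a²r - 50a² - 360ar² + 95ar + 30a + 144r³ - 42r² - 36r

-(2a - 3r + 2)(5a - 6r)(8a - 8r - 3)

Group: 8a(-10a² + 27ar - 10a - 18r² + 12r) + (-8r - 3)(-10a² + 27ar - 10a - 18r² + 12r); both groups contain (-10a² + 27ar - 10a - 18r² + 12r), so (8a - 8r - 3) is a factor with cofactor -10a² + 27ar - 10a - 18r² + 12r.
The cofactor groups again: -10a² + 27ar - 10a - 18r² + 12r = -2a(5a - 6r) + (3r - 2)(5a - 6r); both groups contain (5a - 6r), giving -(2a - 3r + 2)(5a - 6r).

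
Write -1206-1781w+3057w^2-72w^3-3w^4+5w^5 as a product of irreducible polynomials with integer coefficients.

Trying the rational-root candidates, w = 1 is a root, giving the factor (w-1) and quotient 5w^4+2w^3-70w^2+2987w+1206.
Continuing, w = -2/5 is a root, giving the factor (5w+2) and quotient w^3-14w+603.
Next, w = -9 is a root, so (w+9) divides it; the quotient is w^2-9w+67.
The quadratic w^2-9w+67 has discriminant -187 < 0 and is irreducible over ℤ.

(5w+2)(w+9)(w-1)(w^2-9w+67)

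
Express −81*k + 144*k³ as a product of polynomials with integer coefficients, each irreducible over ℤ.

Every term has a factor of 9*k. Then 16*k² − 9 = (4*k)² − (3)².

9*k*(4*k + 3)*(4*k − 3)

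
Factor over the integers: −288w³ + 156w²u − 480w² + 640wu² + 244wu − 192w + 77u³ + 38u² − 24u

−(6w − 11u + 4)(6w + 7u + 6)(8w + u)

Group: 8w(−36w² + 24wu − 60w + 77u² + 38u − 24) + u(−36w² + 24wu − 60w + 77u² + 38u − 24); both groups contain (−36w² + 24wu − 60w + 77u² + 38u − 24), so (8w + u) is a factor with cofactor −36w² + 24wu − 60w + 77u² + 38u − 24.
The cofactor groups again: −36w² + 24wu − 60w + 77u² + 38u − 24 = −6w(6w + 7u + 6) + (11u − 4)(6w + 7u + 6); both groups contain (6w + 7u + 6), giving −(6w − 11u + 4)(6w + 7u + 6).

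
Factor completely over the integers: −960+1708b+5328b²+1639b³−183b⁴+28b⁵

(4b+3)(7b−2)(b+2)(b²−9b+80)

By the rational root theorem, b = −2 is a root, so (b+2) divides it; the quotient is 28b⁴−239b³+2117b²+1094b−480.
Next, b = 2/7 is a root, giving the factor (7b−2) and quotient 4b³−33b²+293b+240.
Then b = −3/4 is a root, so (4b+3) divides it; the quotient is b²−9b+80.
The quadratic b²−9b+80 has discriminant −239 < 0 and is irreducible over ℤ.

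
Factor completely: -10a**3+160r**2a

Every term has a factor of 10a. Then 16r**2-a**2 = (4r)² − (a)².

10a(4r-a)(4r+a)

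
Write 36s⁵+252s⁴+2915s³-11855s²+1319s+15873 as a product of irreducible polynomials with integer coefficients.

(6s-11)(6s-13)(s+1)(s²+10s+111)

By the rational root theorem, s = 13/6 is a root, giving the factor (6s-13) and quotient 6s⁴+55s³+605s²-665s-1221.
Then s = 11/6 is a root, so (6s-11) is a factor; dividing leaves s³+11s²+121s+111.
Next, s = -1 is a root, giving the factor (s+1) and quotient s²+10s+111.
The quadratic s²+10s+111 has discriminant -344 < 0 and is irreducible over ℤ.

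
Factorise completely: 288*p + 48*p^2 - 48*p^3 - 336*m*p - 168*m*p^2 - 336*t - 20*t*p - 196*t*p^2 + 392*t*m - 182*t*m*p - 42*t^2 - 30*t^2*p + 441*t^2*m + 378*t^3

Group: 9*t*(42*t^2 + 49*t*m - 22*t*p - 42*t - 42*m*p - 12*p^2 + 36*p) + (4*p + 8)*(42*t^2 + 49*t*m - 22*t*p - 42*t - 42*m*p - 12*p^2 + 36*p); both groups contain (42*t^2 + 49*t*m - 22*t*p - 42*t - 42*m*p - 12*p^2 + 36*p), so (9*t + 4*p + 8) is a factor with cofactor 42*t^2 + 49*t*m - 22*t*p - 42*t - 42*m*p - 12*p^2 + 36*p.
The cofactor groups again: 42*t^2 + 49*t*m - 22*t*p - 42*t - 42*m*p - 12*p^2 + 36*p = 7*t*(6*t + 7*m + 2*p - 6) - 6*p*(6*t + 7*m + 2*p - 6); both groups contain (6*t + 7*m + 2*p - 6), giving (7*t - 6*p)*(6*t + 7*m + 2*p - 6).

(7*t - 6*p)*(9*t + 4*p + 8)*(6*t + 7*m + 2*p - 6)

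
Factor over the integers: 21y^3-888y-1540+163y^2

Testing divisors of the constant over divisors of the leading coefficient, y = -10/7 is a root, giving the factor (7y+10) and quotient 3y^2+19y-154.
The remaining quadratic factors as (3y-14)(y+11).

(3y-14)(7y+10)(y+11)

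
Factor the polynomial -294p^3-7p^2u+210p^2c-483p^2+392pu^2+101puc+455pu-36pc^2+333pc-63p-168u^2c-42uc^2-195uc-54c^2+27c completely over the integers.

-(7p-8u-2c+1)(7p-3c)(6p+7u+9)

Group: 7p(-42p^2-pu+12pc-69p+56u^2+14uc+65u+18c-9) - 3c(-42p^2-pu+12pc-69p+56u^2+14uc+65u+18c-9); both groups contain (-42p^2-pu+12pc-69p+56u^2+14uc+65u+18c-9), so (7p-3c) is a factor with cofactor -42p^2-pu+12pc-69p+56u^2+14uc+65u+18c-9.
The cofactor groups again: -42p^2-pu+12pc-69p+56u^2+14uc+65u+18c-9 = -6p(7p-8u-2c+1) + (-7u-9)(7p-8u-2c+1); both groups contain (7p-8u-2c+1), giving -(6p+7u+9)(7p-8u-2c+1).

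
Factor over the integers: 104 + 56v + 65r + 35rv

Group as (35rv + 65r) + (56v + 104) = 5r(7v + 13) + 8(7v + 13).
Both groups share the factor (7v + 13).

(5r + 8)(7v + 13)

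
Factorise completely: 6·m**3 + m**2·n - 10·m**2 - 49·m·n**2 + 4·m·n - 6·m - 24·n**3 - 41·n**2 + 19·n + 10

(2·m + n + 2)·(3·m + 8·n - 5)·(m - 3·n - 1)

Group: 3·m·(2·m**2 - 5·m·n - 3·n**2 - 7·n - 2) + (8·n - 5)·(2·m**2 - 5·m·n - 3·n**2 - 7·n - 2); both groups contain (2·m**2 - 5·m·n - 3·n**2 - 7·n - 2), so (3·m + 8·n - 5) is a factor with cofactor 2·m**2 - 5·m·n - 3·n**2 - 7·n - 2.
The cofactor groups again: 2·m**2 - 5·m·n - 3·n**2 - 7·n - 2 = m·(2·m + n + 2) + (-3·n - 1)·(2·m + n + 2); both groups contain (2·m + n + 2), giving (m - 3·n - 1)·(2·m + n + 2).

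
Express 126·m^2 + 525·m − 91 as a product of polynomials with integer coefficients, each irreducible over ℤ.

7·(3·m + 13)·(6·m − 1)

Pull out the common factor 7, then factor the remaining trinomial.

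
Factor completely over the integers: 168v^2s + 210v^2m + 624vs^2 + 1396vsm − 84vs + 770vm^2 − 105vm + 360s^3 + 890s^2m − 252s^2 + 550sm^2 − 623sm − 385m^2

Group: 4s(42v^2 + 156vs + 154vm − 21v + 90s^2 + 110sm − 63s − 77m) + 5m(42v^2 + 156vs + 154vm − 21v + 90s^2 + 110sm − 63s − 77m); both groups contain (42v^2 + 156vs + 154vm − 21v + 90s^2 + 110sm − 63s − 77m), so (4s + 5m) is a factor with cofactor 42v^2 + 156vs + 154vm − 21v + 90s^2 + 110sm − 63s − 77m.
The cofactor groups again: 42v^2 + 156vs + 154vm − 21v + 90s^2 + 110sm − 63s − 77m = 3v(14v + 10s − 7) + (9s + 11m)(14v + 10s − 7); both groups contain (14v + 10s − 7), giving (3v + 9s + 11m)(14v + 10s − 7).

(14v + 10s − 7)(3v + 9s + 11m)(4s + 5m)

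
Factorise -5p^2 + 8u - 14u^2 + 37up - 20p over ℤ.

-(2u - 5p)(7u - p - 4)

Group: -7u(2u - 5p) + (p + 4)(2u - 5p); both groups contain (2u - 5p).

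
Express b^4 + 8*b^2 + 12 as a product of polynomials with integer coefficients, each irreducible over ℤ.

Substitute u = b^2 to get a quadratic in u, then factor.
b^2 + 6 is irreducible over ℤ (always positive, so no real roots).
b^2 + 2 is irreducible over ℤ (always positive, so no real roots).

(b^2 + 2)*(b^2 + 6)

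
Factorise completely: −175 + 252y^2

7(6y + 5)(6y − 5)

Pull out the common factor 7; 36y^2 − 25 is a difference of squares.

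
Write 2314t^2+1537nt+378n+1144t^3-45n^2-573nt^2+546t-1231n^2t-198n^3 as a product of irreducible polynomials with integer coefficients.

Group: 2n(-99n^2-71nt+126n+104t^2+182t) + (11t+3)(-99n^2-71nt+126n+104t^2+182t); both groups contain (-99n^2-71nt+126n+104t^2+182t), so (2n+11t+3) is a factor with cofactor -99n^2-71nt+126n+104t^2+182t.
The cofactor groups again: -99n^2-71nt+126n+104t^2+182t = -9n(11n-8t-14) - 13t(11n-8t-14); both groups contain (11n-8t-14), giving -(9n+13t)(11n-8t-14).

-(11n-8t-14)(2n+11t+3)(9n+13t)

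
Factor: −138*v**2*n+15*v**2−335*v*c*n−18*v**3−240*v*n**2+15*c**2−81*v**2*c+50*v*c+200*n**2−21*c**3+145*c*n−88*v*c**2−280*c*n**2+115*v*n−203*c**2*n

−(v+3*c+5*n)*(6*v+7*c−5)*(3*v+c+8*n)

Group: 3*v*(−6*v**2−25*v*c−30*v*n+5*v−21*c**2−35*c*n+15*c+25*n) + (c+8*n)*(−6*v**2−25*v*c−30*v*n+5*v−21*c**2−35*c*n+15*c+25*n); both groups contain (−6*v**2−25*v*c−30*v*n+5*v−21*c**2−35*c*n+15*c+25*n), so (3*v+c+8*n) is a factor with cofactor −6*v**2−25*v*c−30*v*n+5*v−21*c**2−35*c*n+15*c+25*n.
The cofactor groups again: −6*v**2−25*v*c−30*v*n+5*v−21*c**2−35*c*n+15*c+25*n = −v*(6*v+7*c−5) + (−3*c−5*n)*(6*v+7*c−5); both groups contain (6*v+7*c−5), giving −(v+3*c+5*n)*(6*v+7*c−5).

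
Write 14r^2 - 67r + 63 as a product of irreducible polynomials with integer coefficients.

Need a pair with product 14·63 = 882 and sum -67: that's -18 and -49.
Split the middle term: 14r^2 - 18r - 49r + 63 = 2r(7r - 9) - 7(7r - 9).

(2r - 7)(7r - 9)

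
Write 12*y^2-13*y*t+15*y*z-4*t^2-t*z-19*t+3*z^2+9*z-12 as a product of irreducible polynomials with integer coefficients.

Group: 3*y*(4*y+t+z+4) + (-4*t+3*z-3)*(4*y+t+z+4); both groups contain (4*y+t+z+4).

(3*y-4*t+3*z-3)*(4*y+t+z+4)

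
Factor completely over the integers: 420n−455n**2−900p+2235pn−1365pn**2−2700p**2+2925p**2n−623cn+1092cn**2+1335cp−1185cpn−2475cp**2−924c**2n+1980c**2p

Group: 15p(132c**2−165cp−156cn+89c+195pn−180p+65n−60) − 7n(132c**2−165cp−156cn+89c+195pn−180p+65n−60); both groups contain (132c**2−165cp−156cn+89c+195pn−180p+65n−60), so (15p−7n) is a factor with cofactor 132c**2−165cp−156cn+89c+195pn−180p+65n−60.
The cofactor groups again: 132c**2−165cp−156cn+89c+195pn−180p+65n−60 = 12c(11c−13n+12) + (−15p−5)(11c−13n+12); both groups contain (11c−13n+12), giving (12c−15p−5)(11c−13n+12).

(15p−7n)(11c−13n+12)(12c−15p−5)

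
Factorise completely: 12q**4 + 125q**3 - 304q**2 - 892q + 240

Trying the rational-root candidates, q = -12 is a root, so (q + 12) divides it; the quotient is 12q**3 - 19q**2 - 76q + 20.
Next, q = 1/4 is a root, giving the factor (4q - 1) and quotient 3q**2 - 4q - 20.
The remaining quadratic factors as (3q - 10)(q + 2).

(3q - 10)(4q - 1)(q + 12)(q + 2)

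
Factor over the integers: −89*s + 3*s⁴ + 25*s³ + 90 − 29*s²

(3*s − 5)*(s + 2)*(s + 9)*(s − 1)

Among the possible rational roots, s = 1 is a root, so (s − 1) divides it; the quotient is 3*s³ + 28*s² − s − 90.
Next, s = −9 is a root, giving the factor (s + 9) and quotient 3*s² + s − 10.
The remaining quadratic factors as (3*s − 5)(s + 2).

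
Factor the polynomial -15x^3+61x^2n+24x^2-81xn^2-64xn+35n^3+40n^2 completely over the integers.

-(3x-5n)(5x-7n-8)(x-n)

Group: 5x(-3x^2+8xn-5n^2) + (-7n-8)(-3x^2+8xn-5n^2); both groups contain (-3x^2+8xn-5n^2), so (5x-7n-8) is a factor with cofactor -3x^2+8xn-5n^2.
The cofactor groups again: -3x^2+8xn-5n^2 = -x(3x-5n) + n(3x-5n); both groups contain (3x-5n), giving -(x-n)(3x-5n).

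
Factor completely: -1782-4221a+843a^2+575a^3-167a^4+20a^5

Trying the rational-root candidates, a = -2/5 is a root, giving the factor (5a+2) and quotient 4a^4-35a^3+129a^2+117a-891.
Next, a = 3 is a root, giving the factor (a-3) and quotient 4a^3-23a^2+60a+297.
Continuing, a = -9/4 is a root, giving the factor (4a+9) and quotient a^2-8a+33.
The quadratic a^2-8a+33 has discriminant -68 < 0 and is irreducible over ℤ.

(4a+9)(5a+2)(a-3)(a^2-8a+33)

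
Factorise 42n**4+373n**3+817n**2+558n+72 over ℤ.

Testing divisors of the constant over divisors of the leading coefficient, n = -1 is a root, so (n+1) is a factor; dividing leaves 42n**3+331n**2+486n+72.
Next, n = -12/7 is a root, giving the factor (7n+12) and quotient 6n**2+37n+6.
The remaining quadratic factors as (n+6)(6n+1).

(6n+1)(7n+12)(n+1)(n+6)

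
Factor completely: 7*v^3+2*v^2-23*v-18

(7*v+9)*(v+1)*(v-2)

By the rational root theorem, v = -9/7 is a root, so (7*v+9) is a factor; dividing leaves v^2-v-2.
The remaining quadratic factors as (v+1)(v-2).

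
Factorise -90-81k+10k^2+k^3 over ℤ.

Testing divisors of the constant over divisors of the leading coefficient, k = -15 is a root, so (k+15) is a factor; dividing leaves k^2-5k-6.
The remaining quadratic factors as (k-6)(k+1).

(k+1)(k+15)(k-6)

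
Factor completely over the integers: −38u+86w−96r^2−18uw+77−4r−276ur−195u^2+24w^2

−(15u+6w+12r+11)(13u−4w+8r−7)

Group: −15u(13u−4w+8r−7) + (−6w−12r−11)(13u−4w+8r−7); both groups contain (13u−4w+8r−7).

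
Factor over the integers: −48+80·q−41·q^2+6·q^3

Testing divisors of the constant over divisors of the leading coefficient, q = 3/2 is a root, so (2·q−3) divides it; the quotient is 3·q^2−16·q+16.
The remaining quadratic factors as (q−4)(3·q−4).

(2·q−3)·(3·q−4)·(q−4)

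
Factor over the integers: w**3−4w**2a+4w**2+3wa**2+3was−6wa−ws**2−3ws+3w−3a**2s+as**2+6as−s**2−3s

Group: w(w**2−wa−ws+w+as−s) + (−3a+s+3)(w**2−wa−ws+w+as−s); both groups contain (w**2−wa−ws+w+as−s), so (w−3a+s+3) is a factor with cofactor w**2−wa−ws+w+as−s.
The cofactor groups again: w**2−wa−ws+w+as−s = w(w−s) + (−a+1)(w−s); both groups contain (w−s), giving (w−a+1)(w−s).

(w−3a+s+3)(w−a+1)(w−s)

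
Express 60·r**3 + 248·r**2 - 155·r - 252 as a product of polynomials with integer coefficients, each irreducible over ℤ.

(2·r + 9)·(5·r + 4)·(6·r - 7)

By the rational root theorem, r = -9/2 is a root, so (2·r + 9) divides it; the quotient is 30·r**2 - 11·r - 28.
The remaining quadratic factors as (5·r + 4)(6·r - 7).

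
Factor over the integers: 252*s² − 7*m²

Pull out the common factor 7; 36*s² − m² is a difference of squares.

7*(6*s − m)*(6*s + m)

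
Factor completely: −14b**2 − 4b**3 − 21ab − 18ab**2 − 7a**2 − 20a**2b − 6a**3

−(6a + 2b + 7)(a + 2b)(a + b)

Group: a(−6a**2 − 8ab − 7a − 2b**2 − 7b) + 2b(−6a**2 − 8ab − 7a − 2b**2 − 7b); both groups contain (−6a**2 − 8ab − 7a − 2b**2 − 7b), so (a + 2b) is a factor with cofactor −6a**2 − 8ab − 7a − 2b**2 − 7b.
The cofactor groups again: −6a**2 − 8ab − 7a − 2b**2 − 7b = −6a(a + b) + (−2b − 7)(a + b); both groups contain (a + b), giving −(6a + 2b + 7)(a + b).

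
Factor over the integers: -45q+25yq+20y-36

Group as (25yq+20y) + (-45q-36) = 5y(5q+4) - 9(5q+4).
Both groups share the factor (5q+4).

(5q+4)(5y-9)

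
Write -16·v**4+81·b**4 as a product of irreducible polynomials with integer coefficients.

(3·b)⁴ − (2·v)⁴ = ((3·b)² − (2·v)²)((3·b)² + (2·v)²); the first factor splits again, the second (9·b**2+4·v**2) is irreducible.

(3·b+2·v)·(3·b-2·v)·(9·b**2+4·v**2)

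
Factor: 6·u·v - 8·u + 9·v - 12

(2·u + 3)·(3·v - 4)

Group as (6·u·v - 8·u) + (9·v - 12) = 2·u·(3·v - 4) + 3·(3·v - 4).
Both groups share the factor (3·v - 4).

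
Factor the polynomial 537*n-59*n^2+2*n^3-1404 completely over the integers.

(2*n-9)*(n-12)*(n-13)

Testing divisors of the constant over divisors of the leading coefficient, n = 9/2 is a root, so (2*n-9) divides it; the quotient is n^2-25*n+156.
The remaining quadratic factors as (n-12)(n-13).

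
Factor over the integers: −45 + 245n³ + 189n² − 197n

(5n + 1)(7n + 9)(7n − 5)

Trying the rational-root candidates, n = 5/7 is a root, so (7n − 5) divides it; the quotient is 35n² + 52n + 9.
The remaining quadratic factors as (5n + 1)(7n + 9).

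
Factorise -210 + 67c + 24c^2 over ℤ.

Need a pair with product 24·(-210) = -5040 and sum 67: that's -45 and 112.
Split the middle term: 24c^2 - 45c + 112c - 210 = 3c(8c - 15) + 14(8c - 15).

(3c + 14)(8c - 15)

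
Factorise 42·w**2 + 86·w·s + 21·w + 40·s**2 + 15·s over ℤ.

Group: 6·w·(7·w + 5·s) + (8·s + 3)·(7·w + 5·s); both groups contain (7·w + 5·s).

(7·w + 5·s)·(6·w + 8·s + 3)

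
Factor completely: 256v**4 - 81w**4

(4v + 3w)(4v - 3w)(16v**2 + 9w**2)

Difference of squares twice: with A = 4v and B = 3w, A⁴ − B⁴ = (A² − B²)(A² + B²), and A² − B² factors again.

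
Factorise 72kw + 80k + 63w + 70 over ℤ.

(8k + 7)(9w + 10)

Group as (72kw + 80k) + (63w + 70) = 8k(9w + 10) + 7(9w + 10).
Both groups share the factor (9w + 10).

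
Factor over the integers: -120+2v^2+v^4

Substitute u = v^2 to get a quadratic in u, then factor.
v^2-10 is irreducible over ℤ (10 is not a perfect square).
v^2+12 is irreducible over ℤ (always positive, so no real roots).

(v^2+12)(v^2-10)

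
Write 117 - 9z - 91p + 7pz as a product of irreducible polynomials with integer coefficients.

Group as (7pz - 91p) + (-9z + 117) = 7p(z - 13) - 9(z - 13).
Both groups share the factor (z - 13).

(7p - 9)(z - 13)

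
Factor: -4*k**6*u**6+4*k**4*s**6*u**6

Factor out 4*k**4*u**6 first: what remains is -k**2+s**6.
Recognize a difference of squares with the parts s**3 and k.

-4*k**4*u**6*(k+s**3)*(k-s**3)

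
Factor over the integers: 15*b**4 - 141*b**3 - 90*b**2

Pull out the common factor 3*b**2, then factor the remaining trinomial.

3*b**2*(5*b + 3)*(b - 10)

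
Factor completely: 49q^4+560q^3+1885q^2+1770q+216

Trying the rational-root candidates, q = -9/7 is a root, so (7q+9) is a factor; dividing leaves 7q^3+71q^2+178q+24.
Next, q = -4 is a root, so (q+4) divides it; the quotient is 7q^2+43q+6.
The remaining quadratic factors as (q+6)(7q+1).

(7q+1)(7q+9)(q+4)(q+6)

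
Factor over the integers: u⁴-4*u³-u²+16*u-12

(u+2)*(u-1)*(u-2)*(u-3)

Testing divisors of the constant over divisors of the leading coefficient, u = 1 is a root, giving the factor (u-1) and quotient u³-3*u²-4*u+12.
Then u = 3 is a root, giving the factor (u-3) and quotient u²-4.
The remaining quadratic factors as (u-2)(u+2).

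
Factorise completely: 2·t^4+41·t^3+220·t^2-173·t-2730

(2·t+13)·(t+10)·(t+7)·(t-3)

Among the possible rational roots, t = -7 is a root, so (t+7) is a factor; dividing leaves 2·t^3+27·t^2+31·t-390.
Then t = 3 is a root, so (t-3) is a factor; dividing leaves 2·t^2+33·t+130.
The remaining quadratic factors as (t+10)(2·t+13).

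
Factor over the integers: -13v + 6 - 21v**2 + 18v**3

Trying the rational-root candidates, v = 1/3 is a root, so (3v - 1) divides it; the quotient is 6v**2 - 5v - 6.
The remaining quadratic factors as (3v + 2)(2v - 3).

(2v - 3)(3v + 2)(3v - 1)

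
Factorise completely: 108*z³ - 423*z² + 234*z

Pull out the common factor 9*z, then factor the remaining trinomial.

9*z*(3*z - 2)*(4*z - 13)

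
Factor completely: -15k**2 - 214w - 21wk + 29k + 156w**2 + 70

Group: 12w(13w - 5k - 7) + (3k - 10)(13w - 5k - 7); both groups contain (13w - 5k - 7).

(13w - 5k - 7)(12w + 3k - 10)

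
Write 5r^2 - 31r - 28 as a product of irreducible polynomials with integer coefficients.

Need a pair with product 5·(-28) = -140 and sum -31: that's 4 and -35.
Split the middle term: 5r^2 + 4r - 35r - 28 = r(5r + 4) - 7(5r + 4).

(5r + 4)(r - 7)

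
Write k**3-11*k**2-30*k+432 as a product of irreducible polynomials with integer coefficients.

(k+6)*(k-8)*(k-9)

By the rational root theorem, k = 9 is a root, giving the factor (k-9) and quotient k**2-2*k-48.
The remaining quadratic factors as (k-8)(k+6).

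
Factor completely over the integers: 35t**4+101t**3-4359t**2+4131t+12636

Trying the rational-root candidates, t = 9 is a root, giving the factor (t-9) and quotient 35t**3+416t**2-615t-1404.
Continuing, t = -9/7 is a root, so (7t+9) divides it; the quotient is 5t**2+53t-156.
The remaining quadratic factors as (5t-12)(t+13).

(5t-12)(7t+9)(t+13)(t-9)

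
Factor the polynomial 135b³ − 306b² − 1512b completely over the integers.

9b(3b − 14)(5b + 12)

Pull out the common factor 9b, then factor the remaining trinomial.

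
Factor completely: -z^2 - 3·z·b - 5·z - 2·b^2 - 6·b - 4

Group: -z·(z + 2·b + 4) + (-b - 1)·(z + 2·b + 4); both groups contain (z + 2·b + 4).

-(z + 2·b + 4)·(z + b + 1)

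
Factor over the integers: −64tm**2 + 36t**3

Every term has a factor of 4t. Then 9t**2 − 16m**2 = (3t)² − (4m)².

4t(3t − 4m)(3t + 4m)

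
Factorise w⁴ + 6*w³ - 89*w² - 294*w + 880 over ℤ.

By the rational root theorem, w = 8 is a root, so (w - 8) divides it; the quotient is w³ + 14*w² + 23*w - 110.
Continuing, w = -11 is a root, giving the factor (w + 11) and quotient w² + 3*w - 10.
The remaining quadratic factors as (w - 2)(w + 5).

(w + 11)*(w + 5)*(w - 2)*(w - 8)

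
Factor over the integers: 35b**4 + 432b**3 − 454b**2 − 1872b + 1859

(5b + 11)(7b − 13)(b + 13)(b − 1)

Testing divisors of the constant over divisors of the leading coefficient, b = 1 is a root, so (b − 1) is a factor; dividing leaves 35b**3 + 467b**2 + 13b − 1859.
Continuing, b = 13/7 is a root, so (7b − 13) is a factor; dividing leaves 5b**2 + 76b + 143.
The remaining quadratic factors as (5b + 11)(b + 13).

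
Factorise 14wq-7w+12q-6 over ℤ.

Group as (14wq-7w) + (12q-6) = 7w(2q-1) + 6(2q-1).
Both groups share the factor (2q-1).

(2q-1)(7w+6)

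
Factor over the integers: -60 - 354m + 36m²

Pull out the common factor 6, then factor the remaining trinomial.

6(6m + 1)(m - 10)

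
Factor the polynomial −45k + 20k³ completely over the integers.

5k(2k + 3)(2k − 3)

Every term has a factor of 5k. Then 4k² − 9 = (2k)² − (3)².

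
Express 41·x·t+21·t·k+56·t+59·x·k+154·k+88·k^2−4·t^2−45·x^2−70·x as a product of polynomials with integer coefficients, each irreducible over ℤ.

−(5·x−4·t−11·k)·(9·x−t+8·k+14)

Group: −5·x·(9·x−t+8·k+14) + (4·t+11·k)·(9·x−t+8·k+14); both groups contain (9·x−t+8·k+14).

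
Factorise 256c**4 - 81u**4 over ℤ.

(4c)⁴ − (3u)⁴ = ((4c)² − (3u)²)((4c)² + (3u)²); the first factor splits again, the second (16c**2 + 9u**2) is irreducible.

(4c + 3u)(4c - 3u)(16c**2 + 9u**2)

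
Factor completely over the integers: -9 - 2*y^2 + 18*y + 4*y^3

Group as (4*y^3 + 18*y) + (-2*y^2 - 9) = 2*y*(2*y^2 + 9) - (2*y^2 + 9).
Both groups share the factor (2*y^2 + 9).

(2*y - 1)*(2*y^2 + 9)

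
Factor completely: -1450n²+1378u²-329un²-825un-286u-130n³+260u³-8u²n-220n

(10u-13n-2)(13u+10n)(2u+n+11)

Group: 13u(20u²-16un+106u-13n²-145n-22) + 10n(20u²-16un+106u-13n²-145n-22); both groups contain (20u²-16un+106u-13n²-145n-22), so (13u+10n) is a factor with cofactor 20u²-16un+106u-13n²-145n-22.
The cofactor groups again: 20u²-16un+106u-13n²-145n-22 = 10u(2u+n+11) + (-13n-2)(2u+n+11); both groups contain (2u+n+11), giving (10u-13n-2)(2u+n+11).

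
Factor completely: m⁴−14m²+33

Substitute u = m² to get a quadratic in u, then factor.
m²−3 is irreducible over ℤ (3 is not a perfect square).
m²−11 is irreducible over ℤ (11 is not a perfect square).

(m²−11)(m²−3)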